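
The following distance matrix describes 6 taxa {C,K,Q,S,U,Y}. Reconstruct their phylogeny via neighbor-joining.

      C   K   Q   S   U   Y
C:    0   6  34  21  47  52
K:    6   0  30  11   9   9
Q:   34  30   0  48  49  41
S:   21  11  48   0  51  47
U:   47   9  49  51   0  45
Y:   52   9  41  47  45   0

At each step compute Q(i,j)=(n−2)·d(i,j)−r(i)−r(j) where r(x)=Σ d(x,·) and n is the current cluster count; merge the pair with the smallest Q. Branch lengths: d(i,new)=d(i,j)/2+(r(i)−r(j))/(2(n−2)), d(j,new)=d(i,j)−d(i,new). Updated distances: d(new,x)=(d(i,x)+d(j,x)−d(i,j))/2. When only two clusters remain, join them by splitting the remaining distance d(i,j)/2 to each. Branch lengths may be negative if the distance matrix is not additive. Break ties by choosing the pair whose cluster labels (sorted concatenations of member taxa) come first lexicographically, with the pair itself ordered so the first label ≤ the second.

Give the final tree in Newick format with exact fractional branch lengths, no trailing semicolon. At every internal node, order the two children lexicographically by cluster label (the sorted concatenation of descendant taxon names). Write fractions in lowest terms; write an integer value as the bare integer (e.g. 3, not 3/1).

(((((C:33/4,S:51/4):47/6,Q:68/3):91/16,Y:305/16):55/16,K:-191/16):335/32,U:335/32)

step 1: merge (C,S) at d=21, Q=-254; branch lengths C→33/4, S→51/4; new cluster CS
  updated: d(CS,K)=-2, d(CS,Q)=61/2, d(CS,U)=77/2, d(CS,Y)=39
step 2: merge (CS,Q) at d=61/2, Q=-165; branch lengths CS→47/6, Q→68/3; new cluster CQS
  updated: d(CQS,K)=-5/4, d(CQS,U)=57/2, d(CQS,Y)=99/4
step 3: merge (CQS,Y) at d=99/4, Q=-325/4; branch lengths CQS→91/16, Y→305/16; new cluster CQSY
  updated: d(CQSY,K)=-17/2, d(CQSY,U)=195/8
step 4: merge (CQSY,K) at d=-17/2, Q=-199/8; branch lengths CQSY→55/16, K→-191/16; new cluster CKQSY
  updated: d(CKQSY,U)=335/16
step 5: merge (CKQSY,U) at d=335/16; branch lengths CKQSY→335/32, U→335/32; new cluster CKQSUY
final tree: (((((C:33/4,S:51/4):47/6,Q:68/3):91/16,Y:305/16):55/16,K:-191/16):335/32,U:335/32)
total length: 1419/16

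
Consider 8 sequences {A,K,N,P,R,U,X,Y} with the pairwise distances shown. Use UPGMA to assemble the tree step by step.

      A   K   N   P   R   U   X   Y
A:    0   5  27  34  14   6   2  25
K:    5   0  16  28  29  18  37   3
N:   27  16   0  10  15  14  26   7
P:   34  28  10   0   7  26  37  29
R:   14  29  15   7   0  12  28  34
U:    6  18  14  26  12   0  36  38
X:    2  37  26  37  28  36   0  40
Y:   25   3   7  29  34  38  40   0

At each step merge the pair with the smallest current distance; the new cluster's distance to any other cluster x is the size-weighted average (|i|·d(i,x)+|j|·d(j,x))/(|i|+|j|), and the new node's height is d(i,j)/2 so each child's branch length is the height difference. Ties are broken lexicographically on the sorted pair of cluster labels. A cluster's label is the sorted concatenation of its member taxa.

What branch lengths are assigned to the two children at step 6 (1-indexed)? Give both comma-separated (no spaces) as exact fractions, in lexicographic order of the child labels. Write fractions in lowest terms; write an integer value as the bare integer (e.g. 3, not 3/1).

223/36,22/9

1. join A+X (d=2) ⇒ AX; edges |A|=1, |X|=1
  updated: d(AX,K)=21, d(AX,N)=53/2, d(AX,P)=71/2, d(AX,R)=21, d(AX,U)=21, d(AX,Y)=65/2
2. join K+Y (d=3) ⇒ KY; edges |K|=3/2, |Y|=3/2
  updated: d(AX,KY)=107/4, d(KY,N)=23/2, d(KY,P)=57/2, d(KY,R)=63/2, d(KY,U)=28
3. join P+R (d=7) ⇒ PR; edges |P|=7/2, |R|=7/2
  updated: d(AX,PR)=113/4, d(KY,PR)=30, d(N,PR)=25/2, d(PR,U)=19
4. join KY+N (d=23/2) ⇒ KNY; edges |KY|=17/4, |N|=23/4
  updated: d(AX,KNY)=80/3, d(KNY,PR)=145/6, d(KNY,U)=70/3
5. join PR+U (d=19) ⇒ PRU; edges |PR|=6, |U|=19/2
  updated: d(AX,PRU)=155/6, d(KNY,PRU)=215/9
6. join KNY+PRU (d=215/9) ⇒ KNPRUY; edges |KNY|=223/36, |PRU|=22/9
  updated: d(AX,KNPRUY)=105/4
7. join AX+KNPRUY (d=105/4) ⇒ AKNPRUXY; edges |AX|=97/8, |KNPRUY|=85/72
final tree: ((A:1,X:1):97/8,(((K:3/2,Y:3/2):17/4,N:23/4):223/36,((P:7/2,R:7/2):6,U:19/2):22/9):85/72)
total length: 535/9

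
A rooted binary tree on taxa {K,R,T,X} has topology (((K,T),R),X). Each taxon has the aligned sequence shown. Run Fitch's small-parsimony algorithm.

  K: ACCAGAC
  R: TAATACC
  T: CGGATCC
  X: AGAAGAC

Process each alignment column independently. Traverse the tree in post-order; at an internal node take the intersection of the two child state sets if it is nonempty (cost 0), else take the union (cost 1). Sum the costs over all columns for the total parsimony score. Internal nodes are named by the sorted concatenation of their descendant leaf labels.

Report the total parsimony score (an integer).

11

[col 0] KT: children K:{A}, T:{C} ∪→ {A,C}; cost 1
[col 0] KRT: children KT:{A,C}, R:{T} ∪→ {A,C,T}; cost 1
[col 0] KRTX: children KRT:{A,C,T}, X:{A} ∩→ {A}; cost 0
[col 1] KT: children K:{C}, T:{G} ∪→ {C,G}; cost 1
[col 1] KRT: children KT:{C,G}, R:{A} ∪→ {A,C,G}; cost 1
[col 1] KRTX: children KRT:{A,C,G}, X:{G} ∩→ {G}; cost 0
[col 2] KT: children K:{C}, T:{G} ∪→ {C,G}; cost 1
[col 2] KRT: children KT:{C,G}, R:{A} ∪→ {A,C,G}; cost 1
[col 2] KRTX: children KRT:{A,C,G}, X:{A} ∩→ {A}; cost 0
[col 3] KT: children K:{A}, T:{A} ∩→ {A}; cost 0
[col 3] KRT: children KT:{A}, R:{T} ∪→ {A,T}; cost 1
[col 3] KRTX: children KRT:{A,T}, X:{A} ∩→ {A}; cost 0
[col 4] KT: children K:{G}, T:{T} ∪→ {G,T}; cost 1
[col 4] KRT: children KT:{G,T}, R:{A} ∪→ {A,G,T}; cost 1
[col 4] KRTX: children KRT:{A,G,T}, X:{G} ∩→ {G}; cost 0
[col 5] KT: children K:{A}, T:{C} ∪→ {A,C}; cost 1
[col 5] KRT: children KT:{A,C}, R:{C} ∩→ {C}; cost 0
[col 5] KRTX: children KRT:{C}, X:{A} ∪→ {A,C}; cost 1
[col 6] KT: children K:{C}, T:{C} ∩→ {C}; cost 0
[col 6] KRT: children KT:{C}, R:{C} ∩→ {C}; cost 0
[col 6] KRTX: children KRT:{C}, X:{C} ∩→ {C}; cost 0
per-site changes: [2, 2, 2, 1, 2, 2, 0]; total = 11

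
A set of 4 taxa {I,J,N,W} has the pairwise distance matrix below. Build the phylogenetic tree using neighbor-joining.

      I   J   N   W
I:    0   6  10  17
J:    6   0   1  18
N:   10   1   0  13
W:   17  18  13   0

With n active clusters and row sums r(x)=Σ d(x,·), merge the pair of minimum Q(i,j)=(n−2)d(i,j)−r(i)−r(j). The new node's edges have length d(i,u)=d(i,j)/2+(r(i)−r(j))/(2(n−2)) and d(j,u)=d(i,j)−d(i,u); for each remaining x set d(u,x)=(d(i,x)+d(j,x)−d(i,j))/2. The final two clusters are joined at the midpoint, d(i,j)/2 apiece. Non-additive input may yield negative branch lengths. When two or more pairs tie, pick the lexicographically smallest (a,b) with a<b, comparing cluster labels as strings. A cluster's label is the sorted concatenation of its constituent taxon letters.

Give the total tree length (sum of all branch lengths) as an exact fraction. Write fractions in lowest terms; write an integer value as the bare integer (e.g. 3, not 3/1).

iteration 1: select I,W (d=17, Q=-47); attach at lengths (19/4, 49/4); label the merged cluster IW
  updated: d(IW,J)=7/2, d(IW,N)=3
iteration 2: select IW,J (d=7/2, Q=-15/2); attach at lengths (11/4, 3/4); label the merged cluster IJW
  updated: d(IJW,N)=1/4
iteration 3: select IJW,N (d=1/4); attach at lengths (1/8, 1/8); label the merged cluster IJNW
final tree: (((I:19/4,W:49/4):11/4,J:3/4):1/8,N:1/8)
total length: 83/4

83/4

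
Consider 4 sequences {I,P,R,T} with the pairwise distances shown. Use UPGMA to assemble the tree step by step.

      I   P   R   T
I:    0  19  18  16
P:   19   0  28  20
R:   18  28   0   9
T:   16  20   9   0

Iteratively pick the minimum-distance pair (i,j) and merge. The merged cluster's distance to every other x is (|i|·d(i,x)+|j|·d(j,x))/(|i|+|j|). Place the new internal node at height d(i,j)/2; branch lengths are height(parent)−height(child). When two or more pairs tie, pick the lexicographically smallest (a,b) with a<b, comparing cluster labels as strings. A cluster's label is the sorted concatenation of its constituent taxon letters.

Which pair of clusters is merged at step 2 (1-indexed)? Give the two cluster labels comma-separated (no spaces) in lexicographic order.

I,RT

step 1: merge (R,T) at d=9; branch lengths R→9/2, T→9/2; new cluster RT
  updated: d(I,RT)=17, d(P,RT)=24
step 2: merge (I,RT) at d=17; branch lengths I→17/2, RT→4; new cluster IRT
  updated: d(IRT,P)=67/3
step 3: merge (IRT,P) at d=67/3; branch lengths IRT→8/3, P→67/6; new cluster IPRT
final tree: ((I:17/2,(R:9/2,T:9/2):4):8/3,P:67/6)
total length: 106/3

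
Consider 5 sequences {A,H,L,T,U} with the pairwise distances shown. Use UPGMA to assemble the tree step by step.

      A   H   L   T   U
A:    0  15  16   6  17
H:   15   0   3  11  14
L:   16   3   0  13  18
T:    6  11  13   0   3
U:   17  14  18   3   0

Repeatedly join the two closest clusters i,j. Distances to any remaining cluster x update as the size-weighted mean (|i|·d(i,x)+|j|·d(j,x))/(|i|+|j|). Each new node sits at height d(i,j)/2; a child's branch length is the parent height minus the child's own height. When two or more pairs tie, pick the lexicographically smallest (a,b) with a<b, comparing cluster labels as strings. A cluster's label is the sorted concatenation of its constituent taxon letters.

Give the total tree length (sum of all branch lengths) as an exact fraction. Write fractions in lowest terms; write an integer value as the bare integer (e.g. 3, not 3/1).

93/4

iteration 1: select H,L (d=3); attach at lengths (3/2, 3/2); label the merged cluster HL
  updated: d(A,HL)=31/2, d(HL,T)=12, d(HL,U)=16
iteration 2: select T,U (d=3); attach at lengths (3/2, 3/2); label the merged cluster TU
  updated: d(A,TU)=23/2, d(HL,TU)=14
iteration 3: select A,TU (d=23/2); attach at lengths (23/4, 17/4); label the merged cluster ATU
  updated: d(ATU,HL)=29/2
iteration 4: select ATU,HL (d=29/2); attach at lengths (3/2, 23/4); label the merged cluster AHLTU
final tree: ((A:23/4,(T:3/2,U:3/2):17/4):3/2,(H:3/2,L:3/2):23/4)
total length: 93/4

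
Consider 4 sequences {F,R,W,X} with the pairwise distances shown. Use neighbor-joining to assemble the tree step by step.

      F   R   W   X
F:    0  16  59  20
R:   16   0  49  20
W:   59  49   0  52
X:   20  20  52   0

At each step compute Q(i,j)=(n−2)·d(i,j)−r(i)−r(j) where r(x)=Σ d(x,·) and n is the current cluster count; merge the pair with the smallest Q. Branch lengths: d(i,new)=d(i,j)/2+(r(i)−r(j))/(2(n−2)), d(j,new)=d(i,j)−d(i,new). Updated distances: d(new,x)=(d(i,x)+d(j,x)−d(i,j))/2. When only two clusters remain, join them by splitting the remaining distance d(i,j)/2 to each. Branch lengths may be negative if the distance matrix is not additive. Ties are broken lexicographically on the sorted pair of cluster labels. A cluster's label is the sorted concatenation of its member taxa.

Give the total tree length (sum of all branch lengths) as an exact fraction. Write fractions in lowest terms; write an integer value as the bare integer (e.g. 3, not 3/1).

71

iteration 1: select F,R (d=16, Q=-148); attach at lengths (21/2, 11/2); label the merged cluster FR
  updated: d(FR,W)=46, d(FR,X)=12
iteration 2: select FR,W (d=46, Q=-110); attach at lengths (3, 43); label the merged cluster FRW
  updated: d(FRW,X)=9
iteration 3: select FRW,X (d=9); attach at lengths (9/2, 9/2); label the merged cluster FRWX
final tree: (((F:21/2,R:11/2):3,W:43):9/2,X:9/2)
total length: 71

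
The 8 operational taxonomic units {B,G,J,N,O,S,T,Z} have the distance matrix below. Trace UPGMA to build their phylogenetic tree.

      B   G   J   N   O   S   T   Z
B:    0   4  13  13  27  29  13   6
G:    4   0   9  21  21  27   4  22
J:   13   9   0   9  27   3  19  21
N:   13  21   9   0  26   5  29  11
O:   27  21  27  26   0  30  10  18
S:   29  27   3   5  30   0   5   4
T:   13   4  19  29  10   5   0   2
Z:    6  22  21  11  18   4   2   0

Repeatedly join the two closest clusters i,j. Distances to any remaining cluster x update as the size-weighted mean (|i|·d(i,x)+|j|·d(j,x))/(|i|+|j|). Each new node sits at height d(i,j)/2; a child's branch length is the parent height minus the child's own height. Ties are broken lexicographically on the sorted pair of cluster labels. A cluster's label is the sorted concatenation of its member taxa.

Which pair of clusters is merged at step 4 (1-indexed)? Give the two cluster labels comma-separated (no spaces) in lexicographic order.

1. join T+Z (d=2) ⇒ TZ; edges |T|=1, |Z|=1
  updated: d(B,TZ)=19/2, d(G,TZ)=13, d(J,TZ)=20, d(N,TZ)=20, d(O,TZ)=14, d(S,TZ)=9/2
2. join J+S (d=3) ⇒ JS; edges |J|=3/2, |S|=3/2
  updated: d(B,JS)=21, d(G,JS)=18, d(JS,N)=7, d(JS,O)=57/2, d(JS,TZ)=49/4
3. join B+G (d=4) ⇒ BG; edges |B|=2, |G|=2
  updated: d(BG,JS)=39/2, d(BG,N)=17, d(BG,O)=24, d(BG,TZ)=45/4
4. join JS+N (d=7) ⇒ JNS; edges |JS|=2, |N|=7/2
  updated: d(BG,JNS)=56/3, d(JNS,O)=83/3, d(JNS,TZ)=89/6
5. join BG+TZ (d=45/4) ⇒ BGTZ; edges |BG|=29/8, |TZ|=37/8
  updated: d(BGTZ,JNS)=67/4, d(BGTZ,O)=19
6. join BGTZ+JNS (d=67/4) ⇒ BGJNSTZ; edges |BGTZ|=11/4, |JNS|=39/8
  updated: d(BGJNSTZ,O)=159/7
7. join BGJNSTZ+O (d=159/7) ⇒ BGJNOSTZ; edges |BGJNSTZ|=167/56, |O|=159/14
final tree: ((((B:2,G:2):29/8,(T:1,Z:1):37/8):11/4,((J:3/2,S:3/2):2,N:7/2):39/8):167/56,O:159/14)
total length: 313/7

JS,N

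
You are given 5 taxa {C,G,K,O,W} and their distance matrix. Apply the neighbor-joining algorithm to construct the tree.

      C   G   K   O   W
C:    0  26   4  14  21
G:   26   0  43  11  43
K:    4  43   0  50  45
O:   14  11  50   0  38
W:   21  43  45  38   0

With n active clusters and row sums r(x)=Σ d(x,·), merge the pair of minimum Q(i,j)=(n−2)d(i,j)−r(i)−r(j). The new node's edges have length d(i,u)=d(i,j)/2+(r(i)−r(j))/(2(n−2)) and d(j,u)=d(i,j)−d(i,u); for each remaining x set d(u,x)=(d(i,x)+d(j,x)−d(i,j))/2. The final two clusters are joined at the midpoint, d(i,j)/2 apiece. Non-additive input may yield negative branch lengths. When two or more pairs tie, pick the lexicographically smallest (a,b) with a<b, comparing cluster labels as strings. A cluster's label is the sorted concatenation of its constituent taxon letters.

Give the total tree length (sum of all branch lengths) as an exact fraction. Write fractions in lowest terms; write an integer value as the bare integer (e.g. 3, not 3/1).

487/8

step 1: merge (G,O) at d=11, Q=-203; branch lengths G→43/6, O→23/6; new cluster GO
  updated: d(C,GO)=29/2, d(GO,K)=41, d(GO,W)=35
step 2: merge (C,K) at d=4, Q=-243/2; branch lengths C→-85/8, K→117/8; new cluster CK
  updated: d(CK,GO)=103/4, d(CK,W)=31
step 3: merge (CK,GO) at d=103/4, Q=-367/4; branch lengths CK→87/8, GO→119/8; new cluster CGKO
  updated: d(CGKO,W)=161/8
step 4: merge (CGKO,W) at d=161/8; branch lengths CGKO→161/16, W→161/16; new cluster CGKOW
final tree: (((C:-85/8,K:117/8):87/8,(G:43/6,O:23/6):119/8):161/16,W:161/16)
total length: 487/8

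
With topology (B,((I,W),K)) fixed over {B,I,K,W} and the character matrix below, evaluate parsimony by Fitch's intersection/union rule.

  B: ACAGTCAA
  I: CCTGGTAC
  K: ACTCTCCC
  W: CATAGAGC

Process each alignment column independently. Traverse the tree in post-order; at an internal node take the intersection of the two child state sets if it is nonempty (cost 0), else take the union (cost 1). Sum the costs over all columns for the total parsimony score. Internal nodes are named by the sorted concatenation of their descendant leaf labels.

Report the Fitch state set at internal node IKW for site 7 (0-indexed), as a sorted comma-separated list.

site 0, node IW: I={C} ∩ W={C} → {C} (+0)
site 0, node IKW: IW={C} ∪ K={A} → {A,C} (+1)
site 0, node BIKW: B={A} ∩ IKW={A,C} → {A} (+0)
site 1, node IW: I={C} ∪ W={A} → {A,C} (+1)
site 1, node IKW: IW={A,C} ∩ K={C} → {C} (+0)
site 1, node BIKW: B={C} ∩ IKW={C} → {C} (+0)
site 2, node IW: I={T} ∩ W={T} → {T} (+0)
site 2, node IKW: IW={T} ∩ K={T} → {T} (+0)
site 2, node BIKW: B={A} ∪ IKW={T} → {A,T} (+1)
site 3, node IW: I={G} ∪ W={A} → {A,G} (+1)
site 3, node IKW: IW={A,G} ∪ K={C} → {A,C,G} (+1)
site 3, node BIKW: B={G} ∩ IKW={A,C,G} → {G} (+0)
site 4, node IW: I={G} ∩ W={G} → {G} (+0)
site 4, node IKW: IW={G} ∪ K={T} → {G,T} (+1)
site 4, node BIKW: B={T} ∩ IKW={G,T} → {T} (+0)
site 5, node IW: I={T} ∪ W={A} → {A,T} (+1)
site 5, node IKW: IW={A,T} ∪ K={C} → {A,C,T} (+1)
site 5, node BIKW: B={C} ∩ IKW={A,C,T} → {C} (+0)
site 6, node IW: I={A} ∪ W={G} → {A,G} (+1)
site 6, node IKW: IW={A,G} ∪ K={C} → {A,C,G} (+1)
site 6, node BIKW: B={A} ∩ IKW={A,C,G} → {A} (+0)
site 7, node IW: I={C} ∩ W={C} → {C} (+0)
site 7, node IKW: IW={C} ∩ K={C} → {C} (+0)
site 7, node BIKW: B={A} ∪ IKW={C} → {A,C} (+1)
per-site changes: [1, 1, 1, 2, 1, 2, 2, 1]; total = 11

C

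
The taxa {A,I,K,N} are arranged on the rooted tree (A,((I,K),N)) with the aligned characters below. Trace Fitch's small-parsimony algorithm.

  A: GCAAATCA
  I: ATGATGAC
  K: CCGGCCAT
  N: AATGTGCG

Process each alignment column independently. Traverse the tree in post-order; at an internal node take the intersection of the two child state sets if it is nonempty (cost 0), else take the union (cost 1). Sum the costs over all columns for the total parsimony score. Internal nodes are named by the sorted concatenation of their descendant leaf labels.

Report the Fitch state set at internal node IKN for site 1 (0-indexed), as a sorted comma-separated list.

site 0, node IK: I={A} ∪ K={C} → {A,C} (+1)
site 0, node IKN: IK={A,C} ∩ N={A} → {A} (+0)
site 0, node AIKN: A={G} ∪ IKN={A} → {A,G} (+1)
site 1, node IK: I={T} ∪ K={C} → {C,T} (+1)
site 1, node IKN: IK={C,T} ∪ N={A} → {A,C,T} (+1)
site 1, node AIKN: A={C} ∩ IKN={A,C,T} → {C} (+0)
site 2, node IK: I={G} ∩ K={G} → {G} (+0)
site 2, node IKN: IK={G} ∪ N={T} → {G,T} (+1)
site 2, node AIKN: A={A} ∪ IKN={G,T} → {A,G,T} (+1)
site 3, node IK: I={A} ∪ K={G} → {A,G} (+1)
site 3, node IKN: IK={A,G} ∩ N={G} → {G} (+0)
site 3, node AIKN: A={A} ∪ IKN={G} → {A,G} (+1)
site 4, node IK: I={T} ∪ K={C} → {C,T} (+1)
site 4, node IKN: IK={C,T} ∩ N={T} → {T} (+0)
site 4, node AIKN: A={A} ∪ IKN={T} → {A,T} (+1)
site 5, node IK: I={G} ∪ K={C} → {C,G} (+1)
site 5, node IKN: IK={C,G} ∩ N={G} → {G} (+0)
site 5, node AIKN: A={T} ∪ IKN={G} → {G,T} (+1)
site 6, node IK: I={A} ∩ K={A} → {A} (+0)
site 6, node IKN: IK={A} ∪ N={C} → {A,C} (+1)
site 6, node AIKN: A={C} ∩ IKN={A,C} → {C} (+0)
site 7, node IK: I={C} ∪ K={T} → {C,T} (+1)
site 7, node IKN: IK={C,T} ∪ N={G} → {C,G,T} (+1)
site 7, node AIKN: A={A} ∪ IKN={C,G,T} → {A,C,G,T} (+1)
per-site changes: [2, 2, 2, 2, 2, 2, 1, 3]; total = 16

A,C,T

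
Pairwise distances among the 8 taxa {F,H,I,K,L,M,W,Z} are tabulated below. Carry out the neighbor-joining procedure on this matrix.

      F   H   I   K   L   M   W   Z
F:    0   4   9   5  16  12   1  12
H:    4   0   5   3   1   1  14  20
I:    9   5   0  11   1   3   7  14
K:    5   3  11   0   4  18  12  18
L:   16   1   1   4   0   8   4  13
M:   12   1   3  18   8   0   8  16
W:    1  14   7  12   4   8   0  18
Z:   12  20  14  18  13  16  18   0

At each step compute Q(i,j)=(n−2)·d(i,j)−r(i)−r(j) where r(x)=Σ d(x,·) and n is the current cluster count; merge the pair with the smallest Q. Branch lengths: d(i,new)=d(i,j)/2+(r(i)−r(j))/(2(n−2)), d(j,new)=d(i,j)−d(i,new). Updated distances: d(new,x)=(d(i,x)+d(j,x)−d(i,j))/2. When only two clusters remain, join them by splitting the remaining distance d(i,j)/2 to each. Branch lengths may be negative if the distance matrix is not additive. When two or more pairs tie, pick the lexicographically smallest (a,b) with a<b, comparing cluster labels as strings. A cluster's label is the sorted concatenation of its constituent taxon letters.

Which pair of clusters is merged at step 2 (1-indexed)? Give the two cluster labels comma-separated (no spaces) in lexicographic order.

H,M

1. join F+W (d=1, Q=-117) ⇒ FW; edges |F|=1/12, |W|=11/12
  updated: d(FW,H)=17/2, d(FW,I)=15/2, d(FW,K)=8, d(FW,L)=19/2, d(FW,M)=19/2, d(FW,Z)=29/2
2. join H+M (d=1, Q=-89) ⇒ HM; edges |H|=-6/5, |M|=11/5
  updated: d(FW,HM)=17/2, d(HM,I)=7/2, d(HM,K)=10, d(HM,L)=4, d(HM,Z)=35/2
3. join FW+K (d=8, Q=-67) ⇒ FKW; edges |FW|=29/8, |K|=35/8
  updated: d(FKW,HM)=21/4, d(FKW,I)=21/4, d(FKW,L)=11/4, d(FKW,Z)=49/4
4. join FKW+Z (d=49/4, Q=-91/2) ⇒ FKWZ; edges |FKW|=11/12, |Z|=34/3
  updated: d(FKWZ,HM)=21/4, d(FKWZ,I)=7/2, d(FKWZ,L)=7/4
5. join FKWZ+L (d=7/4, Q=-55/4) ⇒ FKLWZ; edges |FKWZ|=29/16, |L|=-1/16
  updated: d(FKLWZ,HM)=15/4, d(FKLWZ,I)=11/8
6. join FKLWZ+HM (d=15/4, Q=-69/8) ⇒ FHKLMWZ; edges |FKLWZ|=13/16, |HM|=47/16
  updated: d(FHKLMWZ,I)=9/16
7. join FHKLMWZ+I (d=9/16) ⇒ FHIKLMWZ; edges |FHKLMWZ|=9/32, |I|=9/32
final tree: ((((((F:1/12,W:11/12):29/8,K:35/8):11/12,Z:34/3):29/16,L:-1/16):13/16,(H:-6/5,M:11/5):47/16):9/32,I:9/32)
total length: 453/16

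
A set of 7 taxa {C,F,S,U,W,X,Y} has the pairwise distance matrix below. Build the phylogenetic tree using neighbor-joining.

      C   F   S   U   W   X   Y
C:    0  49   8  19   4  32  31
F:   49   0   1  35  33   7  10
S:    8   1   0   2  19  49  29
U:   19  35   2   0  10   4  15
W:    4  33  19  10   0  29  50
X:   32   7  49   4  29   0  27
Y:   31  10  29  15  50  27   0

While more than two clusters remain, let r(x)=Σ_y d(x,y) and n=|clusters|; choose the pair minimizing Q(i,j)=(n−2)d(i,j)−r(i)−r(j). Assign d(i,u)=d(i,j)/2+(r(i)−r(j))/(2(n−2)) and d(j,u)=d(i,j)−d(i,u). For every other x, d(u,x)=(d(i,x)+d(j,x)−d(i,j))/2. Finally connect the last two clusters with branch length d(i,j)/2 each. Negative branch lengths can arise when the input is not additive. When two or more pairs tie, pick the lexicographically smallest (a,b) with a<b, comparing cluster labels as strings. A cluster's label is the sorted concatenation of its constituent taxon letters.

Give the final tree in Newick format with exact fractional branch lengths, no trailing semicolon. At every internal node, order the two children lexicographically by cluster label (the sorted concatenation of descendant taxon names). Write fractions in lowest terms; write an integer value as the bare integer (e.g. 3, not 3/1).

((((C:9/5,W:11/5):121/8,((F:7/16,S:9/16):187/24,Y:269/24):7):27/8,U:-75/16):139/32,X:139/32)

1. join C+W (d=4, Q=-268) ⇒ CW; edges |C|=9/5, |W|=11/5
  updated: d(CW,F)=39, d(CW,S)=23/2, d(CW,U)=25/2, d(CW,X)=57/2, d(CW,Y)=77/2
2. join F+S (d=1, Q=-361/2) ⇒ FS; edges |F|=7/16, |S|=9/16
  updated: d(CW,FS)=99/4, d(FS,U)=18, d(FS,X)=55/2, d(FS,Y)=19
3. join FS+Y (d=19, Q=-527/4) ⇒ FSY; edges |FS|=187/24, |Y|=269/24
  updated: d(CW,FSY)=177/8, d(FSY,U)=7, d(FSY,X)=71/4
4. join CW+FSY (d=177/8, Q=-263/4) ⇒ CFSWY; edges |CW|=121/8, |FSY|=7
  updated: d(CFSWY,U)=-21/16, d(CFSWY,X)=193/16
5. join CFSWY+U (d=-21/16, Q=-59/4) ⇒ CFSUWY; edges |CFSWY|=27/8, |U|=-75/16
  updated: d(CFSUWY,X)=139/16
6. join CFSUWY+X (d=139/16) ⇒ CFSUWXY; edges |CFSUWY|=139/32, |X|=139/32
final tree: ((((C:9/5,W:11/5):121/8,((F:7/16,S:9/16):187/24,Y:269/24):7):27/8,U:-75/16):139/32,X:139/32)
total length: 107/2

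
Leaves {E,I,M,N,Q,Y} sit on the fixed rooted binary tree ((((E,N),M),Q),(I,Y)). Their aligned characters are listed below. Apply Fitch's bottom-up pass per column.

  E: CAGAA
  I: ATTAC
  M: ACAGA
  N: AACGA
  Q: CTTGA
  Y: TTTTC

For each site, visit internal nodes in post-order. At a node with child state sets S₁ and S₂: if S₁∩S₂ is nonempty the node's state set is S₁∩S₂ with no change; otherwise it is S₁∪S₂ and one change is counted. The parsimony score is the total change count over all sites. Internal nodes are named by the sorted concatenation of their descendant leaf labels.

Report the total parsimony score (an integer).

12

[col 0] EN: children E:{C}, N:{A} ∪→ {A,C}; cost 1
[col 0] EMN: children EN:{A,C}, M:{A} ∩→ {A}; cost 0
[col 0] EMNQ: children EMN:{A}, Q:{C} ∪→ {A,C}; cost 1
[col 0] IY: children I:{A}, Y:{T} ∪→ {A,T}; cost 1
[col 0] EIMNQY: children EMNQ:{A,C}, IY:{A,T} ∩→ {A}; cost 0
[col 1] EN: children E:{A}, N:{A} ∩→ {A}; cost 0
[col 1] EMN: children EN:{A}, M:{C} ∪→ {A,C}; cost 1
[col 1] EMNQ: children EMN:{A,C}, Q:{T} ∪→ {A,C,T}; cost 1
[col 1] IY: children I:{T}, Y:{T} ∩→ {T}; cost 0
[col 1] EIMNQY: children EMNQ:{A,C,T}, IY:{T} ∩→ {T}; cost 0
[col 2] EN: children E:{G}, N:{C} ∪→ {C,G}; cost 1
[col 2] EMN: children EN:{C,G}, M:{A} ∪→ {A,C,G}; cost 1
[col 2] EMNQ: children EMN:{A,C,G}, Q:{T} ∪→ {A,C,G,T}; cost 1
[col 2] IY: children I:{T}, Y:{T} ∩→ {T}; cost 0
[col 2] EIMNQY: children EMNQ:{A,C,G,T}, IY:{T} ∩→ {T}; cost 0
[col 3] EN: children E:{A}, N:{G} ∪→ {A,G}; cost 1
[col 3] EMN: children EN:{A,G}, M:{G} ∩→ {G}; cost 0
[col 3] EMNQ: children EMN:{G}, Q:{G} ∩→ {G}; cost 0
[col 3] IY: children I:{A}, Y:{T} ∪→ {A,T}; cost 1
[col 3] EIMNQY: children EMNQ:{G}, IY:{A,T} ∪→ {A,G,T}; cost 1
[col 4] EN: children E:{A}, N:{A} ∩→ {A}; cost 0
[col 4] EMN: children EN:{A}, M:{A} ∩→ {A}; cost 0
[col 4] EMNQ: children EMN:{A}, Q:{A} ∩→ {A}; cost 0
[col 4] IY: children I:{C}, Y:{C} ∩→ {C}; cost 0
[col 4] EIMNQY: children EMNQ:{A}, IY:{C} ∪→ {A,C}; cost 1
per-site changes: [3, 2, 3, 3, 1]; total = 12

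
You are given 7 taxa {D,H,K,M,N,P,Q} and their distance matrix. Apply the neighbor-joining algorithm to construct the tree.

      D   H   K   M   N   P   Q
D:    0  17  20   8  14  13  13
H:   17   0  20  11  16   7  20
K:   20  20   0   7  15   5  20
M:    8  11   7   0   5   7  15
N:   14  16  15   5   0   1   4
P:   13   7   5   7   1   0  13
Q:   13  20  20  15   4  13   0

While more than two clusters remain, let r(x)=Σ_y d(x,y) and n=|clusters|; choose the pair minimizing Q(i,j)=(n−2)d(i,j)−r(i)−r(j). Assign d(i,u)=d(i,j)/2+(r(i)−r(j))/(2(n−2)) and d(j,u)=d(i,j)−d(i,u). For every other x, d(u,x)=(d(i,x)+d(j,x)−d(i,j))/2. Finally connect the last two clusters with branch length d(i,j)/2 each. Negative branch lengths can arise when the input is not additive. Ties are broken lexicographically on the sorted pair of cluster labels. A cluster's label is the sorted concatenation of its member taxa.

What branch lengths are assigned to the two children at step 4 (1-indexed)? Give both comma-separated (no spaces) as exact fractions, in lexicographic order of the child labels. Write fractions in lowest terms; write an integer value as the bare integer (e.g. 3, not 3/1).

1. join N+Q (d=4, Q=-120) ⇒ NQ; edges |N|=-1, |Q|=5
  updated: d(D,NQ)=23/2, d(H,NQ)=16, d(K,NQ)=31/2, d(M,NQ)=8, d(NQ,P)=5
2. join K+P (d=5, Q=-169/2) ⇒ KP; edges |K|=101/16, |P|=-21/16
  updated: d(D,KP)=14, d(H,KP)=11, d(KP,M)=9/2, d(KP,NQ)=31/4
3. join D+NQ (d=23/2, Q=-237/4) ⇒ DNQ; edges |D|=167/24, |NQ|=109/24
  updated: d(DNQ,H)=43/4, d(DNQ,KP)=41/8, d(DNQ,M)=9/4
4. join DNQ+M (d=9/4, Q=-251/8) ⇒ DMNQ; edges |DNQ|=39/32, |M|=33/32
  updated: d(DMNQ,H)=39/4, d(DMNQ,KP)=59/16
5. join DMNQ+H (d=39/4, Q=-391/16) ⇒ DHMNQ; edges |DMNQ|=39/32, |H|=273/32
  updated: d(DHMNQ,KP)=79/32
6. join DHMNQ+KP (d=79/32) ⇒ DHKMNPQ; edges |DHMNQ|=79/64, |KP|=79/64
final tree: ((((D:167/24,(N:-1,Q:5):109/24):39/32,M:33/32):39/32,H:273/32):79/64,(K:101/16,P:-21/16):79/64)
total length: 1119/32

39/32,33/32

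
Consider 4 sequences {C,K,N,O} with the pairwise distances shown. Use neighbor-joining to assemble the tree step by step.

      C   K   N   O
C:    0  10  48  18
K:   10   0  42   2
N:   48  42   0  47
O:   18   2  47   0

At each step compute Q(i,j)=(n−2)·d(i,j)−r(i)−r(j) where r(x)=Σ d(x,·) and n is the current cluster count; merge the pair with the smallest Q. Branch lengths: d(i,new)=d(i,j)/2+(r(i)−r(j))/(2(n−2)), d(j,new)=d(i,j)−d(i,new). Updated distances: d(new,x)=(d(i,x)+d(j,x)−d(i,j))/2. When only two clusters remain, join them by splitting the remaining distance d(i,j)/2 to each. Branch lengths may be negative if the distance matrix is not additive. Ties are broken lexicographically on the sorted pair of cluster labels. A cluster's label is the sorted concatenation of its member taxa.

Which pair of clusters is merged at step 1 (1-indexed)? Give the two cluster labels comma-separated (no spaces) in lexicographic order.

iteration 1: select C,N (d=48, Q=-117); attach at lengths (35/4, 157/4); label the merged cluster CN
  updated: d(CN,K)=2, d(CN,O)=17/2
iteration 2: select CN,K (d=2, Q=-25/2); attach at lengths (17/4, -9/4); label the merged cluster CKN
  updated: d(CKN,O)=17/4
iteration 3: select CKN,O (d=17/4); attach at lengths (17/8, 17/8); label the merged cluster CKNO
final tree: (((C:35/4,N:157/4):17/4,K:-9/4):17/8,O:17/8)
total length: 217/4

C,N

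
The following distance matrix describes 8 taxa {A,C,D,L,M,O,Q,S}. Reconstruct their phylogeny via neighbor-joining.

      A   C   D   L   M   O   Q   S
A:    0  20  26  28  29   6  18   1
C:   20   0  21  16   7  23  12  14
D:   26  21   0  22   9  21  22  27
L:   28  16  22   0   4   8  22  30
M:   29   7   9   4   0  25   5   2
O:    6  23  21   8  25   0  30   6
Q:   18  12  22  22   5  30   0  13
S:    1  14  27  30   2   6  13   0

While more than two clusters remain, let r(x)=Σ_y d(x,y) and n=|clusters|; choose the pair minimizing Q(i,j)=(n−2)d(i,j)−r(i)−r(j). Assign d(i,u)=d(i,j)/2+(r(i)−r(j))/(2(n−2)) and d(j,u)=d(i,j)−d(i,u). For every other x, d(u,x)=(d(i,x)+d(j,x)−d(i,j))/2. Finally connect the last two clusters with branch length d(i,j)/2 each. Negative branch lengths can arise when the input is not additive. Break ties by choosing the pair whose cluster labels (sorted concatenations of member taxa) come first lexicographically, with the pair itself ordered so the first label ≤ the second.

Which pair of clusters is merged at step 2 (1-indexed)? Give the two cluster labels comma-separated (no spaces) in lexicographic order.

1. join A+S (d=1, Q=-215) ⇒ AS; edges |A|=41/12, |S|=-29/12
  updated: d(AS,C)=33/2, d(AS,D)=26, d(AS,L)=57/2, d(AS,M)=15, d(AS,O)=11/2, d(AS,Q)=15
2. join AS+O (d=11/2, Q=-383/2) ⇒ AOS; edges |AS|=43/20, |O|=67/20
  updated: d(AOS,C)=17, d(AOS,D)=83/4, d(AOS,L)=31/2, d(AOS,M)=69/4, d(AOS,Q)=79/4
3. join AOS+L (d=31/2, Q=-431/4) ⇒ ALOS; edges |AOS|=291/32, |L|=205/32
  updated: d(ALOS,C)=35/4, d(ALOS,D)=109/8, d(ALOS,M)=23/8, d(ALOS,Q)=105/8
4. join C+Q (d=12, Q=-519/8) ⇒ CQ; edges |C|=87/16, |Q|=105/16
  updated: d(ALOS,CQ)=79/16, d(CQ,D)=31/2, d(CQ,M)=0
5. join ALOS+D (d=109/8, Q=-517/16) ⇒ ADLOS; edges |ALOS|=169/64, |D|=703/64
  updated: d(ADLOS,CQ)=109/32, d(ADLOS,M)=-7/8
6. join ADLOS+CQ (d=109/32, Q=-81/32) ⇒ ACDLOQS; edges |ADLOS|=81/64, |CQ|=137/64
  updated: d(ACDLOQS,M)=-137/64
7. join ACDLOQS+M (d=-137/64) ⇒ ACDLMOQS; edges |ACDLOQS|=-137/128, |M|=-137/128
final tree: ((((((A:41/12,S:-29/12):43/20,O:67/20):291/32,L:205/32):169/64,D:703/64):81/64,(C:87/16,Q:105/16):137/64):-137/128,M:-137/128)
total length: 3129/64

AS,O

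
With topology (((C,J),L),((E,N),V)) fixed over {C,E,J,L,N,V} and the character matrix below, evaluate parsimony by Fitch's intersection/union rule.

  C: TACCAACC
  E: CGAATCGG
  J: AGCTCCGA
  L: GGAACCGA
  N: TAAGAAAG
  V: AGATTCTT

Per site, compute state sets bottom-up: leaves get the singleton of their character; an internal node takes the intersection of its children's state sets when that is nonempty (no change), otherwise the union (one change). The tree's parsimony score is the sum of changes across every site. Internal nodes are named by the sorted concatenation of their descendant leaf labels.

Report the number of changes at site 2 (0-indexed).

1

CJ@0: {T} ∪ {A} = {A,T} (union, +1)
CJL@0: {A,T} ∪ {G} = {A,G,T} (union, +1)
EN@0: {C} ∪ {T} = {C,T} (union, +1)
ENV@0: {C,T} ∪ {A} = {A,C,T} (union, +1)
CEJLNV@0: {A,G,T} ∩ {A,C,T} = {A,T} (intersection, +0)
CJ@1: {A} ∪ {G} = {A,G} (union, +1)
CJL@1: {A,G} ∩ {G} = {G} (intersection, +0)
EN@1: {G} ∪ {A} = {A,G} (union, +1)
ENV@1: {A,G} ∩ {G} = {G} (intersection, +0)
CEJLNV@1: {G} ∩ {G} = {G} (intersection, +0)
CJ@2: {C} ∩ {C} = {C} (intersection, +0)
CJL@2: {C} ∪ {A} = {A,C} (union, +1)
EN@2: {A} ∩ {A} = {A} (intersection, +0)
ENV@2: {A} ∩ {A} = {A} (intersection, +0)
CEJLNV@2: {A,C} ∩ {A} = {A} (intersection, +0)
CJ@3: {C} ∪ {T} = {C,T} (union, +1)
CJL@3: {C,T} ∪ {A} = {A,C,T} (union, +1)
EN@3: {A} ∪ {G} = {A,G} (union, +1)
ENV@3: {A,G} ∪ {T} = {A,G,T} (union, +1)
CEJLNV@3: {A,C,T} ∩ {A,G,T} = {A,T} (intersection, +0)
CJ@4: {A} ∪ {C} = {A,C} (union, +1)
CJL@4: {A,C} ∩ {C} = {C} (intersection, +0)
EN@4: {T} ∪ {A} = {A,T} (union, +1)
ENV@4: {A,T} ∩ {T} = {T} (intersection, +0)
CEJLNV@4: {C} ∪ {T} = {C,T} (union, +1)
CJ@5: {A} ∪ {C} = {A,C} (union, +1)
CJL@5: {A,C} ∩ {C} = {C} (intersection, +0)
EN@5: {C} ∪ {A} = {A,C} (union, +1)
ENV@5: {A,C} ∩ {C} = {C} (intersection, +0)
CEJLNV@5: {C} ∩ {C} = {C} (intersection, +0)
CJ@6: {C} ∪ {G} = {C,G} (union, +1)
CJL@6: {C,G} ∩ {G} = {G} (intersection, +0)
EN@6: {G} ∪ {A} = {A,G} (union, +1)
ENV@6: {A,G} ∪ {T} = {A,G,T} (union, +1)
CEJLNV@6: {G} ∩ {A,G,T} = {G} (intersection, +0)
CJ@7: {C} ∪ {A} = {A,C} (union, +1)
CJL@7: {A,C} ∩ {A} = {A} (intersection, +0)
EN@7: {G} ∩ {G} = {G} (intersection, +0)
ENV@7: {G} ∪ {T} = {G,T} (union, +1)
CEJLNV@7: {A} ∪ {G,T} = {A,G,T} (union, +1)
per-site changes: [4, 2, 1, 4, 3, 2, 3, 3]; total = 22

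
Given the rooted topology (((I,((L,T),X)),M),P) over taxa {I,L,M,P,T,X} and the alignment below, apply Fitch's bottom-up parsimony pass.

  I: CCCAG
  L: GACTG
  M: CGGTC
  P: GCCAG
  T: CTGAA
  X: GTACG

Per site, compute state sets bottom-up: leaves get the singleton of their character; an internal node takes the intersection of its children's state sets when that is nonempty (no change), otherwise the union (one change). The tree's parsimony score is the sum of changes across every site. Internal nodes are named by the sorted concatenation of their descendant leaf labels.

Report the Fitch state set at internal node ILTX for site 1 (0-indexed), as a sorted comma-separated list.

C,T

[col 0] LT: children L:{G}, T:{C} ∪→ {C,G}; cost 1
[col 0] LTX: children LT:{C,G}, X:{G} ∩→ {G}; cost 0
[col 0] ILTX: children I:{C}, LTX:{G} ∪→ {C,G}; cost 1
[col 0] ILMTX: children ILTX:{C,G}, M:{C} ∩→ {C}; cost 0
[col 0] ILMPTX: children ILMTX:{C}, P:{G} ∪→ {C,G}; cost 1
[col 1] LT: children L:{A}, T:{T} ∪→ {A,T}; cost 1
[col 1] LTX: children LT:{A,T}, X:{T} ∩→ {T}; cost 0
[col 1] ILTX: children I:{C}, LTX:{T} ∪→ {C,T}; cost 1
[col 1] ILMTX: children ILTX:{C,T}, M:{G} ∪→ {C,G,T}; cost 1
[col 1] ILMPTX: children ILMTX:{C,G,T}, P:{C} ∩→ {C}; cost 0
[col 2] LT: children L:{C}, T:{G} ∪→ {C,G}; cost 1
[col 2] LTX: children LT:{C,G}, X:{A} ∪→ {A,C,G}; cost 1
[col 2] ILTX: children I:{C}, LTX:{A,C,G} ∩→ {C}; cost 0
[col 2] ILMTX: children ILTX:{C}, M:{G} ∪→ {C,G}; cost 1
[col 2] ILMPTX: children ILMTX:{C,G}, P:{C} ∩→ {C}; cost 0
[col 3] LT: children L:{T}, T:{A} ∪→ {A,T}; cost 1
[col 3] LTX: children LT:{A,T}, X:{C} ∪→ {A,C,T}; cost 1
[col 3] ILTX: children I:{A}, LTX:{A,C,T} ∩→ {A}; cost 0
[col 3] ILMTX: children ILTX:{A}, M:{T} ∪→ {A,T}; cost 1
[col 3] ILMPTX: children ILMTX:{A,T}, P:{A} ∩→ {A}; cost 0
[col 4] LT: children L:{G}, T:{A} ∪→ {A,G}; cost 1
[col 4] LTX: children LT:{A,G}, X:{G} ∩→ {G}; cost 0
[col 4] ILTX: children I:{G}, LTX:{G} ∩→ {G}; cost 0
[col 4] ILMTX: children ILTX:{G}, M:{C} ∪→ {C,G}; cost 1
[col 4] ILMPTX: children ILMTX:{C,G}, P:{G} ∩→ {G}; cost 0
per-site changes: [3, 3, 3, 3, 2]; total = 14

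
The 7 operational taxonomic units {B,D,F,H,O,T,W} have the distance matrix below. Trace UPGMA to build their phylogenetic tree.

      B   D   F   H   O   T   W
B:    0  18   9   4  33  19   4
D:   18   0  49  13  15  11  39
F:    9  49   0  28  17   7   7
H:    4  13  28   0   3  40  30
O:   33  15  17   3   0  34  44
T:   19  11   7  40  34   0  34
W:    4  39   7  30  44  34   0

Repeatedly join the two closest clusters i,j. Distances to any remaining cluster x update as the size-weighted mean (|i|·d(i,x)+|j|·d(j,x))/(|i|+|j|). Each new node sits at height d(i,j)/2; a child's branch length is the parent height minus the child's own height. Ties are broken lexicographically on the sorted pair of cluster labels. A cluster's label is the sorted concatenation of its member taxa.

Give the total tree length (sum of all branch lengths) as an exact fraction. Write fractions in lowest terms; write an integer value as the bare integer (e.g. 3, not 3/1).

1. join H+O (d=3) ⇒ HO; edges |H|=3/2, |O|=3/2
  updated: d(B,HO)=37/2, d(D,HO)=14, d(F,HO)=45/2, d(HO,T)=37, d(HO,W)=37
2. join B+W (d=4) ⇒ BW; edges |B|=2, |W|=2
  updated: d(BW,D)=57/2, d(BW,F)=8, d(BW,HO)=111/4, d(BW,T)=53/2
3. join F+T (d=7) ⇒ FT; edges |F|=7/2, |T|=7/2
  updated: d(BW,FT)=69/4, d(D,FT)=30, d(FT,HO)=119/4
4. join D+HO (d=14) ⇒ DHO; edges |D|=7, |HO|=11/2
  updated: d(BW,DHO)=28, d(DHO,FT)=179/6
5. join BW+FT (d=69/4) ⇒ BFTW; edges |BW|=53/8, |FT|=41/8
  updated: d(BFTW,DHO)=347/12
6. join BFTW+DHO (d=347/12) ⇒ BDFHOTW; edges |BFTW|=35/6, |DHO|=179/24
final tree: (((B:2,W:2):53/8,(F:7/2,T:7/2):41/8):35/6,(D:7,(H:3/2,O:3/2):11/2):179/24)
total length: 1237/24

1237/24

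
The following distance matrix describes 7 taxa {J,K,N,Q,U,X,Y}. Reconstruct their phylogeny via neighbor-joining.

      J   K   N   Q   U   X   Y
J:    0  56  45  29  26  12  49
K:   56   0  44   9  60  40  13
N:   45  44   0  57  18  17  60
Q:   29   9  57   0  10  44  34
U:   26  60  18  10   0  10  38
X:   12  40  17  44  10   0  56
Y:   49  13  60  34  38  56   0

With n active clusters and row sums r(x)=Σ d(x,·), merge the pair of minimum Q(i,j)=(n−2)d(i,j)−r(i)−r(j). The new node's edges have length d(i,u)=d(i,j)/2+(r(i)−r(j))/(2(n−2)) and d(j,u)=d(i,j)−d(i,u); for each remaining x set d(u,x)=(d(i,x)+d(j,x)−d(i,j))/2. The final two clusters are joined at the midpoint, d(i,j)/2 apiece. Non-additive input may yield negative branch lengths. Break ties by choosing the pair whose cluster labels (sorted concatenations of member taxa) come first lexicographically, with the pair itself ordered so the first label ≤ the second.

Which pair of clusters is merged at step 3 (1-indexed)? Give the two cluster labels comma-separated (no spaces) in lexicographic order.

J,X

1. join K+Y (d=13, Q=-407) ⇒ KY; edges |K|=37/10, |Y|=93/10
  updated: d(J,KY)=46, d(KY,N)=91/2, d(KY,Q)=15, d(KY,U)=85/2, d(KY,X)=83/2
2. join KY+Q (d=15, Q=-571/2) ⇒ KQY; edges |KY|=191/16, |Q|=49/16
  updated: d(J,KQY)=30, d(KQY,N)=175/4, d(KQY,U)=75/4, d(KQY,X)=141/4
3. join J+X (d=12, Q=-605/4) ⇒ JX; edges |J|=299/24, |X|=-11/24
  updated: d(JX,KQY)=213/8, d(JX,N)=25, d(JX,U)=12
4. join JX+N (d=25, Q=-803/8) ⇒ JNX; edges |JX|=215/32, |N|=585/32
  updated: d(JNX,KQY)=363/16, d(JNX,U)=5/2
5. join JNX+KQY (d=363/16, Q=-703/16) ⇒ JKNQXY; edges |JNX|=103/32, |KQY|=623/32
  updated: d(JKNQXY,U)=-23/32
6. join JKNQXY+U (d=-23/32) ⇒ JKNQUXY; edges |JKNQXY|=-23/64, |U|=-23/64
final tree: ((((J:299/24,X:-11/24):215/32,N:585/32):103/32,((K:37/10,Y:93/10):191/16,Q:49/16):623/32):-23/64,U:-23/64)
total length: 2783/32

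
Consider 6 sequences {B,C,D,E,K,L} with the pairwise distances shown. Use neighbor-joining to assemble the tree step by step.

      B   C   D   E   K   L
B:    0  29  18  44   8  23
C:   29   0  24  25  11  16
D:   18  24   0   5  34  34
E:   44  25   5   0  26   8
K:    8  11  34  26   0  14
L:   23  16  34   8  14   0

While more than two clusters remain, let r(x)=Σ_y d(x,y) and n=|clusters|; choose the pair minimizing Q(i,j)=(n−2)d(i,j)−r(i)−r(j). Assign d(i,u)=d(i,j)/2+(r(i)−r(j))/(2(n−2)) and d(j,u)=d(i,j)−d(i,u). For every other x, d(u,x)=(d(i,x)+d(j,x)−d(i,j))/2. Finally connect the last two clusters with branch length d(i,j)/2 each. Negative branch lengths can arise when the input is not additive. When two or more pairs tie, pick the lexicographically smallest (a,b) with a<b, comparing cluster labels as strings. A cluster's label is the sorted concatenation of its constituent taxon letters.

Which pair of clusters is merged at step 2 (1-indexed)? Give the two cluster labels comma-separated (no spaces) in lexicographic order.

B,K

1. join D+E (d=5, Q=-203) ⇒ DE; edges |D|=27/8, |E|=13/8
  updated: d(B,DE)=57/2, d(C,DE)=22, d(DE,K)=55/2, d(DE,L)=37/2
2. join B+K (d=8, Q=-125) ⇒ BK; edges |B|=26/3, |K|=-2/3
  updated: d(BK,C)=16, d(BK,DE)=24, d(BK,L)=29/2
3. join BK+C (d=16, Q=-153/2) ⇒ BCK; edges |BK|=65/8, |C|=63/8
  updated: d(BCK,DE)=15, d(BCK,L)=29/4
4. join BCK+DE (d=15, Q=-163/4) ⇒ BCDEK; edges |BCK|=15/8, |DE|=105/8
  updated: d(BCDEK,L)=43/8
5. join BCDEK+L (d=43/8) ⇒ BCDEKL; edges |BCDEK|=43/16, |L|=43/16
final tree: ((((B:26/3,K:-2/3):65/8,C:63/8):15/8,(D:27/8,E:13/8):105/8):43/16,L:43/16)
total length: 395/8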